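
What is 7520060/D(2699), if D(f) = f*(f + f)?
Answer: 3760030/7284601 ≈ 0.51616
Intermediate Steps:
D(f) = 2*f² (D(f) = f*(2*f) = 2*f²)
7520060/D(2699) = 7520060/((2*2699²)) = 7520060/((2*7284601)) = 7520060/14569202 = 7520060*(1/14569202) = 3760030/7284601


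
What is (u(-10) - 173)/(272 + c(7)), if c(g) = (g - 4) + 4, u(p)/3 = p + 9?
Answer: -176/279 ≈ -0.63082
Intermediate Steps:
u(p) = 27 + 3*p (u(p) = 3*(p + 9) = 3*(9 + p) = 27 + 3*p)
c(g) = g (c(g) = (-4 + g) + 4 = g)
(u(-10) - 173)/(272 + c(7)) = ((27 + 3*(-10)) - 173)/(272 + 7) = ((27 - 30) - 173)/279 = (-3 - 173)*(1/279) = -176*1/279 = -176/279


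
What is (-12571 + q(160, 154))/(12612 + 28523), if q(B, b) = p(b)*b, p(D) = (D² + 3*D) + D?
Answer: 3734557/41135 ≈ 90.788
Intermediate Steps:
p(D) = D² + 4*D
q(B, b) = b²*(4 + b) (q(B, b) = (b*(4 + b))*b = b²*(4 + b))
(-12571 + q(160, 154))/(12612 + 28523) = (-12571 + 154²*(4 + 154))/(12612 + 28523) = (-12571 + 23716*158)/41135 = (-12571 + 3747128)*(1/41135) = 3734557*(1/41135) = 3734557/41135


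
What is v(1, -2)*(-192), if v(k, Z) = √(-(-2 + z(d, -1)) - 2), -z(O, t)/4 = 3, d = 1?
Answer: -384*√3 ≈ -665.11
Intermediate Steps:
z(O, t) = -12 (z(O, t) = -4*3 = -12)
v(k, Z) = 2*√3 (v(k, Z) = √(-(-2 - 12) - 2) = √(-1*(-14) - 2) = √(14 - 2) = √12 = 2*√3)
v(1, -2)*(-192) = (2*√3)*(-192) = -384*√3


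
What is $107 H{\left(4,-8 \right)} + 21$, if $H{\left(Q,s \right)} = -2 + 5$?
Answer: $342$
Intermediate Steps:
$H{\left(Q,s \right)} = 3$
$107 H{\left(4,-8 \right)} + 21 = 107 \cdot 3 + 21 = 321 + 21 = 342$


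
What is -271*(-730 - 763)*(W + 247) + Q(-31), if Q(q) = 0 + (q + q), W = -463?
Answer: -87394310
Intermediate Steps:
Q(q) = 2*q (Q(q) = 0 + 2*q = 2*q)
-271*(-730 - 763)*(W + 247) + Q(-31) = -271*(-730 - 763)*(-463 + 247) + 2*(-31) = -(-404603)*(-216) - 62 = -271*322488 - 62 = -87394248 - 62 = -87394310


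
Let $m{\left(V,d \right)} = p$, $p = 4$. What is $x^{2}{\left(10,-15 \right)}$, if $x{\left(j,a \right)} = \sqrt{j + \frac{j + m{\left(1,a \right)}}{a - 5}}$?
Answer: $\frac{93}{10} \approx 9.3$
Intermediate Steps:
$m{\left(V,d \right)} = 4$
$x{\left(j,a \right)} = \sqrt{j + \frac{4 + j}{-5 + a}}$ ($x{\left(j,a \right)} = \sqrt{j + \frac{j + 4}{a - 5}} = \sqrt{j + \frac{4 + j}{-5 + a}}$)
$x^{2}{\left(10,-15 \right)} = \left(\sqrt{\frac{4 + 10 + 10 \left(-5 - 15\right)}{-5 - 15}}\right)^{2} = \left(\sqrt{\frac{4 + 10 + 10 \left(-20\right)}{-20}}\right)^{2} = \left(\sqrt{- \frac{4 + 10 - 200}{20}}\right)^{2} = \left(\sqrt{\left(- \frac{1}{20}\right) \left(-186\right)}\right)^{2} = \left(\sqrt{\frac{93}{10}}\right)^{2} = \left(\frac{\sqrt{930}}{10}\right)^{2} = \frac{93}{10}$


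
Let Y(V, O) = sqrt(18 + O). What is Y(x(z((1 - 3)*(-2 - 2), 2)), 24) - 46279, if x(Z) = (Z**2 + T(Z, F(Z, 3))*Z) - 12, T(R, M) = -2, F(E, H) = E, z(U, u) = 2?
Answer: -46279 + sqrt(42) ≈ -46273.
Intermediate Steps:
x(Z) = -12 + Z**2 - 2*Z (x(Z) = (Z**2 - 2*Z) - 12 = -12 + Z**2 - 2*Z)
Y(x(z((1 - 3)*(-2 - 2), 2)), 24) - 46279 = sqrt(18 + 24) - 46279 = sqrt(42) - 46279 = -46279 + sqrt(42)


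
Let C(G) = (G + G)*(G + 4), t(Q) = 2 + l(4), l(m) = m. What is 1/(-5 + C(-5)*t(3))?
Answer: 1/55 ≈ 0.018182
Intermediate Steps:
t(Q) = 6 (t(Q) = 2 + 4 = 6)
C(G) = 2*G*(4 + G) (C(G) = (2*G)*(4 + G) = 2*G*(4 + G))
1/(-5 + C(-5)*t(3)) = 1/(-5 + (2*(-5)*(4 - 5))*6) = 1/(-5 + (2*(-5)*(-1))*6) = 1/(-5 + 10*6) = 1/(-5 + 60) = 1/55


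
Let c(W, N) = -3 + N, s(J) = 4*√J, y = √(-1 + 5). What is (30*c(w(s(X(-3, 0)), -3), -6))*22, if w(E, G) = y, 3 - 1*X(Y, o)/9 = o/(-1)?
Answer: -5940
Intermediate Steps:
y = 2 (y = √4 = 2)
X(Y, o) = 27 + 9*o (X(Y, o) = 27 - 9*o/(-1) = 27 - 9*o*(-1) = 27 - (-9)*o = 27 + 9*o)
w(E, G) = 2
(30*c(w(s(X(-3, 0)), -3), -6))*22 = (30*(-3 - 6))*22 = (30*(-9))*22 = -270*22 = -5940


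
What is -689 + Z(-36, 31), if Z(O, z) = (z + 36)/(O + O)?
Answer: -49675/72 ≈ -689.93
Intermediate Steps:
Z(O, z) = (36 + z)/(2*O) (Z(O, z) = (36 + z)/((2*O)) = (36 + z)*(1/(2*O)) = (36 + z)/(2*O))
-689 + Z(-36, 31) = -689 + (½)*(36 + 31)/(-36) = -689 + (½)*(-1/36)*67 = -689 - 67/72 = -49675/72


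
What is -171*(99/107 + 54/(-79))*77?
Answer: -26900181/8453 ≈ -3182.3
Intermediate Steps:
-171*(99/107 + 54/(-79))*77 = -171*(99*(1/107) + 54*(-1/79))*77 = -171*(99/107 - 54/79)*77 = -171*2043/8453*77 = -349353/8453*77 = -26900181/8453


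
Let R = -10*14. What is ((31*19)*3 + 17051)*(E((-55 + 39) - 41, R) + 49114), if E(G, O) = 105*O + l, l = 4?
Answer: 647677924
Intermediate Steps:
R = -140
E(G, O) = 4 + 105*O (E(G, O) = 105*O + 4 = 4 + 105*O)
((31*19)*3 + 17051)*(E((-55 + 39) - 41, R) + 49114) = ((31*19)*3 + 17051)*((4 + 105*(-140)) + 49114) = (589*3 + 17051)*((4 - 14700) + 49114) = (1767 + 17051)*(-14696 + 49114) = 18818*34418 = 647677924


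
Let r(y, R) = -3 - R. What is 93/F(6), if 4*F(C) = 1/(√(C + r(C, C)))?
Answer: 372*I*√3 ≈ 644.32*I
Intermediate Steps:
F(C) = -I*√3/12 (F(C) = 1/(4*(√(C + (-3 - C)))) = 1/(4*(√(-3))) = 1/(4*((I*√3))) = (-I*√3/3)/4 = -I*√3/12)
93/F(6) = 93/((-I*√3/12)) = 93*(4*I*√3) = 372*I*√3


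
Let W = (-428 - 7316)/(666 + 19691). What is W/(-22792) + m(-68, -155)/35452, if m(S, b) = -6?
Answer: -14257501/93459679138 ≈ -0.00015255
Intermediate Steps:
W = -7744/20357 ≈ -0.38041
W/(-22792) + m(-68, -155)/35452 = -7744/20357/(-22792) - 6/35452 = -7744/20357*(-1/22792) - 6*1/35452 = 88/5272463 - 3/17726 = -14257501/93459679138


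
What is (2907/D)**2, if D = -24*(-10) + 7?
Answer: 23409/169 ≈ 138.51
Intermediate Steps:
D = 247 (D = 240 + 7 = 247)
(2907/D)**2 = (2907/247)**2 = (2907*(1/247))**2 = (153/13)**2 = 23409/169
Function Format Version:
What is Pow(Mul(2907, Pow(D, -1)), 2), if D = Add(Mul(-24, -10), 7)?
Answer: Rational(23409, 169) ≈ 138.51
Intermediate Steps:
D = 247 (D = Add(240, 7) = 247)
Pow(Mul(2907, Pow(D, -1)), 2) = Pow(Mul(2907, Pow(247, -1)), 2) = Pow(Mul(2907, Rational(1, 247)), 2) = Pow(Rational(153, 13), 2) = Rational(23409, 169)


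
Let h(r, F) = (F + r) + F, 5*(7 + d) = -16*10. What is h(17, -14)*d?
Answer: 429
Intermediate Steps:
d = -39 (d = -7 + (-16*10)/5 = -7 + (⅕)*(-160) = -7 - 32 = -39)
h(r, F) = r + 2*F
h(17, -14)*d = (17 + 2*(-14))*(-39) = (17 - 28)*(-39) = -11*(-39) = 429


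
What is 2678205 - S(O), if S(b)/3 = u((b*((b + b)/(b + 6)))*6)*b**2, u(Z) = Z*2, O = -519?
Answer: 193531814751/19 ≈ 1.0186e+10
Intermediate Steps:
u(Z) = 2*Z
S(b) = 72*b**4/(6 + b) (S(b) = 3*((2*((b*((b + b)/(b + 6)))*6))*b**2) = 3*((2*((b*((2*b)/(6 + b)))*6))*b**2) = 3*((2*((b*(2*b/(6 + b)))*6))*b**2) = 3*((2*((2*b**2/(6 + b))*6))*b**2) = 3*((2*(12*b**2/(6 + b)))*b**2) = 3*((24*b**2/(6 + b))*b**2) = 3*(24*b**4/(6 + b)) = 72*b**4/(6 + b))
2678205 - S(O) = 2678205 - 72*(-519)**4/(6 - 519) = 2678205 - 72*72555348321/(-513) = 2678205 - 72*72555348321*(-1)/513 = 2678205 - 1*(-193480928856/19) = 2678205 + 193480928856/19 = 193531814751/19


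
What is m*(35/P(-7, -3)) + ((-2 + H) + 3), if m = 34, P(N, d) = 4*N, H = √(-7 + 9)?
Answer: -83/2 + √2 ≈ -40.086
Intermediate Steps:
H = √2 ≈ 1.4142
m*(35/P(-7, -3)) + ((-2 + H) + 3) = 34*(35/((4*(-7)))) + ((-2 + √2) + 3) = 34*(35/(-28)) + (1 + √2) = 34*(35*(-1/28)) + (1 + √2) = 34*(-5/4) + (1 + √2) = -85/2 + (1 + √2) = -83/2 + √2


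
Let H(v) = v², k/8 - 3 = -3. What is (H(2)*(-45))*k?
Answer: 0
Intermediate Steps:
k = 0 (k = 24 + 8*(-3) = 24 - 24 = 0)
(H(2)*(-45))*k = (2²*(-45))*0 = (4*(-45))*0 = -180*0 = 0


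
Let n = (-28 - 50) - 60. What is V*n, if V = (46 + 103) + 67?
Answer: -29808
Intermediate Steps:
V = 216 (V = 149 + 67 = 216)
n = -138 (n = -78 - 60 = -138)
V*n = 216*(-138) = -29808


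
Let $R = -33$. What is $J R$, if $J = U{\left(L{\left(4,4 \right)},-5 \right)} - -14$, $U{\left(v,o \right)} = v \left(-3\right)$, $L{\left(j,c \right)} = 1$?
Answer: $-363$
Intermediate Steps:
$U{\left(v,o \right)} = - 3 v$
$J = 11$ ($J = \left(-3\right) 1 - -14 = -3 + 14 = 11$)
$J R = 11 \left(-33\right) = -363$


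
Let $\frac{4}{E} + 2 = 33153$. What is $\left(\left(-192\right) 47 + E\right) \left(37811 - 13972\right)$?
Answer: $- \frac{7131546986180}{33151} \approx -2.1512 \cdot 10^{8}$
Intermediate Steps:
$E = \frac{4}{33151}$ ($E = \frac{4}{-2 + 33153} = \frac{4}{33151} \approx 0.00012066$)
$\left(\left(-192\right) 47 + E\right) \left(37811 - 13972\right) = \left(\left(-192\right) 47 + \frac{4}{33151}\right) \left(37811 - 13972\right) = \left(-9024 + \frac{4}{33151}\right) 23839 = \left(- \frac{299154620}{33151}\right) 23839 = - \frac{7131546986180}{33151}$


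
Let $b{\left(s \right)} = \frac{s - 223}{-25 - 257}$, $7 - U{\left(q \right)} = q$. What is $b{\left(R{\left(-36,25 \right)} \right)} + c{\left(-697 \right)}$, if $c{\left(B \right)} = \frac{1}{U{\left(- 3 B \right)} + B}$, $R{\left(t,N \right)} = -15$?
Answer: $\frac{110266}{130707} \approx 0.84361$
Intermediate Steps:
$U{\left(q \right)} = 7 - q$
$b{\left(s \right)} = \frac{223}{282} - \frac{s}{282}$ ($b{\left(s \right)} = \frac{-223 + s}{-282} = \left(-223 + s\right) \left(- \frac{1}{282}\right) = \frac{223}{282} - \frac{s}{282}$)
$c{\left(B \right)} = \frac{1}{7 + 4 B}$ ($c{\left(B \right)} = \frac{1}{\left(7 - - 3 B\right) + B} = \frac{1}{\left(7 + 3 B\right) + B} = \frac{1}{7 + 4 B}$)
$b{\left(R{\left(-36,25 \right)} \right)} + c{\left(-697 \right)} = \left(\frac{223}{282} - - \frac{5}{94}\right) + \frac{1}{7 + 4 \left(-697\right)} = \left(\frac{223}{282} + \frac{5}{94}\right) + \frac{1}{7 - 2788} = \frac{119}{141} + \frac{1}{-2781} = \frac{119}{141} - \frac{1}{2781} = \frac{110266}{130707}$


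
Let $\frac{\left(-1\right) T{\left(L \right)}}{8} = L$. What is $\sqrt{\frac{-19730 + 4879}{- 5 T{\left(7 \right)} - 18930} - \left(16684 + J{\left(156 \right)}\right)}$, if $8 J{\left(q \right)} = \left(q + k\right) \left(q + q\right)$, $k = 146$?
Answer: $\frac{i \sqrt{395977880954}}{3730} \approx 168.7 i$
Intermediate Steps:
$T{\left(L \right)} = - 8 L$
$J{\left(q \right)} = \frac{q \left(146 + q\right)}{4}$ ($J{\left(q \right)} = \frac{\left(q + 146\right) \left(q + q\right)}{8} = \frac{\left(146 + q\right) 2 q}{8} = \frac{2 q \left(146 + q\right)}{8} = \frac{q \left(146 + q\right)}{4}$)
$\sqrt{\frac{-19730 + 4879}{- 5 T{\left(7 \right)} - 18930} - \left(16684 + J{\left(156 \right)}\right)} = \sqrt{\frac{-19730 + 4879}{- 5 \left(\left(-8\right) 7\right) - 18930} - \left(16684 + \frac{1}{4} \cdot 156 \left(146 + 156\right)\right)} = \sqrt{- \frac{14851}{\left(-5\right) \left(-56\right) - 18930} - \left(16684 + \frac{1}{4} \cdot 156 \cdot 302\right)} = \sqrt{- \frac{14851}{280 - 18930} - 28462} = \sqrt{- \frac{14851}{-18650} - 28462} = \sqrt{\left(-14851\right) \left(- \frac{1}{18650}\right) - 28462} = \sqrt{\frac{14851}{18650} - 28462} = \sqrt{- \frac{530801449}{18650}} = \frac{i \sqrt{395977880954}}{3730}$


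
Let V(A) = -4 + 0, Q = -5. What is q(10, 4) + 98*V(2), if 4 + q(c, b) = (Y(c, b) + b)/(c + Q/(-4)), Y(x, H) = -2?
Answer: -17812/45 ≈ -395.82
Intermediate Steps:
V(A) = -4
q(c, b) = -4 + (-2 + b)/(5/4 + c) (q(c, b) = -4 + (-2 + b)/(c - 5/(-4)) = -4 + (-2 + b)/(c - 5*(-¼)) = -4 + (-2 + b)/(c + 5/4) = -4 + (-2 + b)/(5/4 + c))
q(10, 4) + 98*V(2) = 4*(-7 + 4 - 4*10)/(5 + 4*10) + 98*(-4) = 4*(-7 + 4 - 40)/(5 + 40) - 392 = 4*(-43)/45 - 392 = 4*(1/45)*(-43) - 392 = -172/45 - 392 = -17812/45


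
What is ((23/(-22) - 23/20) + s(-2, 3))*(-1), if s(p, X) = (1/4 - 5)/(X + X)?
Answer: 3943/1320 ≈ 2.9871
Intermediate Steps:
s(p, X) = -19/(8*X) (s(p, X) = (1/4 - 5)/((2*X)) = -19/(8*X))
((23/(-22) - 23/20) + s(-2, 3))*(-1) = ((23/(-22) - 23/20) - 19/8/3)*(-1) = ((23*(-1/22) - 23*1/20) - 19/8*1/3)*(-1) = ((-23/22 - 23/20) - 19/24)*(-1) = (-483/220 - 19/24)*(-1) = -3943/1320*(-1) = 3943/1320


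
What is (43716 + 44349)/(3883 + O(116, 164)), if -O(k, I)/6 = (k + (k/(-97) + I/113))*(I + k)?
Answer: -50804235/110432743 ≈ -0.46005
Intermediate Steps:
O(k, I) = -6*(I + k)*(I/113 + 96*k/97) (O(k, I) = -6*(k + (k/(-97) + I/113))*(I + k) = -6*(k + (k*(-1/97) + I*(1/113)))*(I + k) = -6*(k + (-k/97 + I/113))*(I + k) = -6*(I/113 + 96*k/97)*(I + k) = -6*(I + k)*(I/113 + 96*k/97))
(43716 + 44349)/(3883 + O(116, 164)) = (43716 + 44349)/(3883 + (-576/97*116² - 6/113*164² - 65670/10961*164*116)) = 88065/(3883 + (-576/97*13456 - 6/113*26896 - 1249306080/10961)) = 88065/(3883 + (-7750656/97 - 161376/113 - 1249306080/10961)) = 88065/(3883 - 2140783680/10961) = 88065/(-2098222117/10961) = 88065*(-10961/2098222117) = -50804235/110432743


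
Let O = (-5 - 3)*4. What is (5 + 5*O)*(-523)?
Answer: 81065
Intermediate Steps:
O = -32 (O = -8*4 = -32)
(5 + 5*O)*(-523) = (5 + 5*(-32))*(-523) = (5 - 160)*(-523) = -155*(-523) = 81065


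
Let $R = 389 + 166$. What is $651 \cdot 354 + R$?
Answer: $231009$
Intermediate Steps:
$R = 555$
$651 \cdot 354 + R = 651 \cdot 354 + 555 = 230454 + 555 = 231009$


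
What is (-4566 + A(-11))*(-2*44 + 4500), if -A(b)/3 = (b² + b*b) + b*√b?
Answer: -23348304 + 145596*I*√11 ≈ -2.3348e+7 + 4.8289e+5*I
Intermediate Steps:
A(b) = -6*b² - 3*b^(3/2) (A(b) = -3*((b² + b*b) + b*√b) = -3*((b² + b²) + b^(3/2)) = -3*(2*b² + b^(3/2)) = -3*(b^(3/2) + 2*b²) = -6*b² - 3*b^(3/2))
(-4566 + A(-11))*(-2*44 + 4500) = (-4566 + (-6*(-11)² - (-33)*I*√11))*(-2*44 + 4500) = (-4566 + (-6*121 - (-33)*I*√11))*(-88 + 4500) = (-4566 + (-726 + 33*I*√11))*4412 = (-5292 + 33*I*√11)*4412 = -23348304 + 145596*I*√11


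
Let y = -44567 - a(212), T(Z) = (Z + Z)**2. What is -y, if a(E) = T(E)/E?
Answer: 45415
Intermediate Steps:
T(Z) = 4*Z**2 (T(Z) = (2*Z)**2 = 4*Z**2)
a(E) = 4*E (a(E) = (4*E**2)/E = 4*E)
y = -45415 (y = -44567 - 4*212 = -44567 - 1*848 = -44567 - 848 = -45415)
-y = -1*(-45415) = 45415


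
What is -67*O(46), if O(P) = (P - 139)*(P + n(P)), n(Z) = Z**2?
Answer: 13471422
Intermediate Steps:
O(P) = (-139 + P)*(P + P**2) (O(P) = (P - 139)*(P + P**2) = (-139 + P)*(P + P**2))
-67*O(46) = -3082*(-139 + 46**2 - 138*46) = -3082*(-139 + 2116 - 6348) = -3082*(-4371) = -67*(-201066) = 13471422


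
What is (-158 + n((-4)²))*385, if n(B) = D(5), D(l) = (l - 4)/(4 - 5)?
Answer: -61215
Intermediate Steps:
D(l) = 4 - l (D(l) = (-4 + l)/(-1) = (-4 + l)*(-1) = 4 - l)
n(B) = -1 (n(B) = 4 - 1*5 = 4 - 5 = -1)
(-158 + n((-4)²))*385 = (-158 - 1)*385 = -159*385 = -61215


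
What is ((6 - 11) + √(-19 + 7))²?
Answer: 13 - 20*I*√3 ≈ 13.0 - 34.641*I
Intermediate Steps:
((6 - 11) + √(-19 + 7))² = (-5 + √(-12))² = (-5 + 2*I*√3)²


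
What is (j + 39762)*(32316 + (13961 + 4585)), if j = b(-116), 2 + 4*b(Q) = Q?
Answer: 2020874415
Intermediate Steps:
b(Q) = -½ + Q/4
j = -59/2 (j = -½ + (¼)*(-116) = -½ - 29 = -59/2 ≈ -29.500)
(j + 39762)*(32316 + (13961 + 4585)) = (-59/2 + 39762)*(32316 + (13961 + 4585)) = 79465*(32316 + 18546)/2 = (79465/2)*50862 = 2020874415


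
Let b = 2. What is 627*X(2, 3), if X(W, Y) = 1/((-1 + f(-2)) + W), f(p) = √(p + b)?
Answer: 627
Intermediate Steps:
f(p) = √(2 + p) (f(p) = √(p + 2) = √(2 + p))
X(W, Y) = 1/(-1 + W) (X(W, Y) = 1/((-1 + √(2 - 2)) + W) = 1/((-1 + √0) + W) = 1/((-1 + 0) + W) = 1/(-1 + W))
627*X(2, 3) = 627/(-1 + 2) = 627/1 = 627*1 = 627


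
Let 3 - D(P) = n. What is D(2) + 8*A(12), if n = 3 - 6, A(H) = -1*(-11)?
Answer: 94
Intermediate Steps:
A(H) = 11
n = -3
D(P) = 6 (D(P) = 3 - 1*(-3) = 3 + 3 = 6)
D(2) + 8*A(12) = 6 + 8*11 = 6 + 88 = 94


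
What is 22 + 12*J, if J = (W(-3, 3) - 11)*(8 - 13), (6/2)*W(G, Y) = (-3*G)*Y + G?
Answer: 202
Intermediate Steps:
W(G, Y) = G/3 - G*Y (W(G, Y) = ((-3*G)*Y + G)/3 = (-3*G*Y + G)/3 = (G - 3*G*Y)/3 = G/3 - G*Y)
J = 15 (J = (-3*(⅓ - 1*3) - 11)*(8 - 13) = (-3*(⅓ - 3) - 11)*(-5) = (-3*(-8/3) - 11)*(-5) = (8 - 11)*(-5) = -3*(-5) = 15)
22 + 12*J = 22 + 12*15 = 22 + 180 = 202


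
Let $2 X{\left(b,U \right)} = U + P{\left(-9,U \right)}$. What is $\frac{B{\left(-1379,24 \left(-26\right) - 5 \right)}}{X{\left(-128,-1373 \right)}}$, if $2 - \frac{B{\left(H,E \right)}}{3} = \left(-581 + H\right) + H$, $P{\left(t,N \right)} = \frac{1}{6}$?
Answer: $- \frac{120276}{8237} \approx -14.602$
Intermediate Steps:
$P{\left(t,N \right)} = \frac{1}{6}$
$B{\left(H,E \right)} = 1749 - 6 H$ ($B{\left(H,E \right)} = 6 - 3 \left(\left(-581 + H\right) + H\right) = 6 - 3 \left(-581 + 2 H\right) = 6 - \left(-1743 + 6 H\right) = 1749 - 6 H$)
$X{\left(b,U \right)} = \frac{1}{12} + \frac{U}{2}$ ($X{\left(b,U \right)} = \frac{U + \frac{1}{6}}{2} = \frac{\frac{1}{6} + U}{2} = \frac{1}{12} + \frac{U}{2}$)
$\frac{B{\left(-1379,24 \left(-26\right) - 5 \right)}}{X{\left(-128,-1373 \right)}} = \frac{1749 - -8274}{\frac{1}{12} + \frac{1}{2} \left(-1373\right)} = \frac{1749 + 8274}{\frac{1}{12} - \frac{1373}{2}} = \frac{10023}{- \frac{8237}{12}} = 10023 \left(- \frac{12}{8237}\right) = - \frac{120276}{8237}$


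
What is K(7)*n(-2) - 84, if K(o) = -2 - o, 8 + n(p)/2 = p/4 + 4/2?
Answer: 33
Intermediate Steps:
n(p) = -12 + p/2 (n(p) = -16 + 2*(p/4 + 4/2) = -16 + 2*(p*(¼) + 4*(½)) = -16 + 2*(p/4 + 2) = -16 + 2*(2 + p/4) = -16 + (4 + p/2) = -12 + p/2)
K(7)*n(-2) - 84 = (-2 - 1*7)*(-12 + (½)*(-2)) - 84 = (-2 - 7)*(-12 - 1) - 84 = -9*(-13) - 84 = 117 - 84 = 33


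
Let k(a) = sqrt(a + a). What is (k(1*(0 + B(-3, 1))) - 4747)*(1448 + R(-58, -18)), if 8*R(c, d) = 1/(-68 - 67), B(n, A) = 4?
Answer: -7423543733/1080 + 1563839*sqrt(2)/540 ≈ -6.8696e+6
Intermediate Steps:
R(c, d) = -1/1080 (R(c, d) = 1/(8*(-68 - 67)) = (1/8)/(-135) = (1/8)*(-1/135) = -1/1080)
k(a) = sqrt(2)*sqrt(a) (k(a) = sqrt(2*a) = sqrt(2)*sqrt(a))
(k(1*(0 + B(-3, 1))) - 4747)*(1448 + R(-58, -18)) = (sqrt(2)*sqrt(1*(0 + 4)) - 4747)*(1448 - 1/1080) = (sqrt(2)*sqrt(1*4) - 4747)*(1563839/1080) = (sqrt(2)*sqrt(4) - 4747)*(1563839/1080) = (sqrt(2)*2 - 4747)*(1563839/1080) = (2*sqrt(2) - 4747)*(1563839/1080) = (-4747 + 2*sqrt(2))*(1563839/1080) = -7423543733/1080 + 1563839*sqrt(2)/540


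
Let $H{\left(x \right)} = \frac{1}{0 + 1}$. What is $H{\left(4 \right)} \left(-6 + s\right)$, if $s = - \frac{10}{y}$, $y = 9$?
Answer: $- \frac{64}{9} \approx -7.1111$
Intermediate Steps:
$s = - \frac{10}{9} \approx -1.1111$
$H{\left(x \right)} = 1$ ($H{\left(x \right)} = 1^{-1} = 1$)
$H{\left(4 \right)} \left(-6 + s\right) = 1 \left(-6 - \frac{10}{9}\right) = 1 \left(- \frac{64}{9}\right) = - \frac{64}{9}$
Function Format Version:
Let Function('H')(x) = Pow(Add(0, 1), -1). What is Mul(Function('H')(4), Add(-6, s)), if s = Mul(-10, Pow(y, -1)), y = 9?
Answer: Rational(-64, 9) ≈ -7.1111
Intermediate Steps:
s = Rational(-10, 9) (s = Mul(-10, Pow(9, -1)) = Mul(-10, Rational(1, 9)) = Rational(-10, 9) ≈ -1.1111)
Function('H')(x) = 1 (Function('H')(x) = Pow(1, -1) = 1)
Mul(Function('H')(4), Add(-6, s)) = Mul(1, Add(-6, Rational(-10, 9))) = Mul(1, Rational(-64, 9)) = Rational(-64, 9)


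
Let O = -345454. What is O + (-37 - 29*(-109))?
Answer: -342330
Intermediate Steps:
O + (-37 - 29*(-109)) = -345454 + (-37 - 29*(-109)) = -345454 + (-37 + 3161) = -345454 + 3124 = -342330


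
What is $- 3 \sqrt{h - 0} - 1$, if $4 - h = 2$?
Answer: $-1 - 3 \sqrt{2} \approx -5.2426$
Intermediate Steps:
$h = 2$ ($h = 4 - 2 = 2$)
$- 3 \sqrt{h - 0} - 1 = - 3 \sqrt{2 - 0} - 1 = - 3 \sqrt{2 + 0} - 1 = - 3 \sqrt{2} - 1 = -1 - 3 \sqrt{2}$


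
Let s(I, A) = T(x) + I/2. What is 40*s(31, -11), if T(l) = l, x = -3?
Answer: 500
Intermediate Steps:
s(I, A) = -3 + I/2
40*s(31, -11) = 40*(-3 + (½)*31) = 40*(-3 + 31/2) = 40*(25/2) = 500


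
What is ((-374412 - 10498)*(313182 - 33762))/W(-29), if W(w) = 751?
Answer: -107551552200/751 ≈ -1.4321e+8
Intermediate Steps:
((-374412 - 10498)*(313182 - 33762))/W(-29) = ((-374412 - 10498)*(313182 - 33762))/751 = -384910*279420*(1/751) = -107551552200*1/751 = -107551552200/751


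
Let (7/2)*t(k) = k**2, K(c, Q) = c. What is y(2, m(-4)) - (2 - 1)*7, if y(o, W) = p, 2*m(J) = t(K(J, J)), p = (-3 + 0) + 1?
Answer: -9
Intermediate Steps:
p = -2 (p = -3 + 1 = -2)
t(k) = 2*k**2/7
m(J) = J**2/7 (m(J) = (2*J**2/7)/2 = J**2/7)
y(o, W) = -2
y(2, m(-4)) - (2 - 1)*7 = -2 - (2 - 1)*7 = -2 - 7 = -9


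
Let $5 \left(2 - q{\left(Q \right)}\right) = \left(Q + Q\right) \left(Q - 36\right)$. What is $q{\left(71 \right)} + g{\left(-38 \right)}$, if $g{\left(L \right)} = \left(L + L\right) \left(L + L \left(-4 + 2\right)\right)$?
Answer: $-3880$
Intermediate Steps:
$q{\left(Q \right)} = 2 - \frac{2 Q \left(-36 + Q\right)}{5}$ ($q{\left(Q \right)} = 2 - \frac{\left(Q + Q\right) \left(Q - 36\right)}{5} = 2 - \frac{2 Q \left(-36 + Q\right)}{5}$)
$g{\left(L \right)} = - 2 L^{2}$ ($g{\left(L \right)} = 2 L \left(L + L \left(-2\right)\right) = 2 L \left(L - 2 L\right) = 2 L \left(- L\right) = - 2 L^{2}$)
$q{\left(71 \right)} + g{\left(-38 \right)} = \left(2 - \frac{2 \cdot 71^{2}}{5} + \frac{72}{5} \cdot 71\right) - 2 \left(-38\right)^{2} = \left(2 - \frac{10082}{5} + \frac{5112}{5}\right) - 2888 = -992 - 2888 = -3880$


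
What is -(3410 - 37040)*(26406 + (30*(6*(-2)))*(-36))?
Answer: 1323878580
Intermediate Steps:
-(3410 - 37040)*(26406 + (30*(6*(-2)))*(-36)) = -(-33630)*(26406 + (30*(-12))*(-36)) = -(-33630)*(26406 - 360*(-36)) = -(-33630)*(26406 + 12960) = -(-33630)*39366 = -1*(-1323878580) = 1323878580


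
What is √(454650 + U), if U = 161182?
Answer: 14*√3142 ≈ 784.75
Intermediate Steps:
√(454650 + U) = √(454650 + 161182) = √615832 = 14*√3142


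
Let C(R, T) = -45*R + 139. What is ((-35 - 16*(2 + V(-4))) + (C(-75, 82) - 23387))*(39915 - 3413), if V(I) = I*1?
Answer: -725513752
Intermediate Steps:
V(I) = I
C(R, T) = 139 - 45*R
((-35 - 16*(2 + V(-4))) + (C(-75, 82) - 23387))*(39915 - 3413) = ((-35 - 16*(2 - 4)) + ((139 - 45*(-75)) - 23387))*(39915 - 3413) = ((-35 - 16*(-2)) + ((139 + 3375) - 23387))*36502 = ((-35 + 32) + (3514 - 23387))*36502 = (-3 - 19873)*36502 = -19876*36502 = -725513752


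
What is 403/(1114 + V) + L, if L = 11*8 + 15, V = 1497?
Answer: 269336/2611 ≈ 103.15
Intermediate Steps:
L = 103 (L = 88 + 15 = 103)
403/(1114 + V) + L = 403/(1114 + 1497) + 103 = 403/2611 + 103 = 269336/2611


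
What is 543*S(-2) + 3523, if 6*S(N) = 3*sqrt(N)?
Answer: 3523 + 543*I*sqrt(2)/2 ≈ 3523.0 + 383.96*I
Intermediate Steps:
S(N) = sqrt(N)/2 (S(N) = (3*sqrt(N))/6 = sqrt(N)/2)
543*S(-2) + 3523 = 543*(sqrt(-2)/2) + 3523 = 543*((I*sqrt(2))/2) + 3523 = 543*(I*sqrt(2)/2) + 3523 = 543*I*sqrt(2)/2 + 3523 = 3523 + 543*I*sqrt(2)/2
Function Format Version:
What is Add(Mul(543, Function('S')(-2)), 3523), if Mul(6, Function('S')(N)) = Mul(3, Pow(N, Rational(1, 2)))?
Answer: Add(3523, Mul(Rational(543, 2), I, Pow(2, Rational(1, 2)))) ≈ Add(3523.0, Mul(383.96, I))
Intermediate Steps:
Function('S')(N) = Mul(Rational(1, 2), Pow(N, Rational(1, 2))) (Function('S')(N) = Mul(Rational(1, 6), Mul(3, Pow(N, Rational(1, 2)))) = Mul(Rational(1, 2), Pow(N, Rational(1, 2))))
Add(Mul(543, Function('S')(-2)), 3523) = Add(Mul(543, Mul(Rational(1, 2), Pow(-2, Rational(1, 2)))), 3523) = Add(Mul(543, Mul(Rational(1, 2), Mul(I, Pow(2, Rational(1, 2))))), 3523) = Add(Mul(543, Mul(Rational(1, 2), I, Pow(2, Rational(1, 2)))), 3523) = Add(Mul(Rational(543, 2), I, Pow(2, Rational(1, 2))), 3523) = Add(3523, Mul(Rational(543, 2), I, Pow(2, Rational(1, 2))))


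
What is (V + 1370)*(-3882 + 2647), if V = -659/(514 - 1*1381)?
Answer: -1467734515/867 ≈ -1.6929e+6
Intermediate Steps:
V = 659/867 (V = -659/(514 - 1381) = -659/(-867) = -659*(-1/867) = 659/867 ≈ 0.76009)
(V + 1370)*(-3882 + 2647) = (659/867 + 1370)*(-3882 + 2647) = (1188449/867)*(-1235) = -1467734515/867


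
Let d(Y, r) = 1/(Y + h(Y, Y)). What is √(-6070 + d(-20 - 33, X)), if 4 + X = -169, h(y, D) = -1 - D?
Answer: I*√6071 ≈ 77.917*I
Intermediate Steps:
X = -173 (X = -4 - 169 = -173)
d(Y, r) = -1 (d(Y, r) = 1/(Y + (-1 - Y)) = 1/(-1) = -1)
√(-6070 + d(-20 - 33, X)) = √(-6070 - 1) = √(-6071) = I*√6071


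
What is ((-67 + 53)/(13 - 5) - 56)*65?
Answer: -15015/4 ≈ -3753.8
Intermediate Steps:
((-67 + 53)/(13 - 5) - 56)*65 = (-14/8 - 56)*65 = (-14*⅛ - 56)*65 = (-7/4 - 56)*65 = -231/4*65 = -15015/4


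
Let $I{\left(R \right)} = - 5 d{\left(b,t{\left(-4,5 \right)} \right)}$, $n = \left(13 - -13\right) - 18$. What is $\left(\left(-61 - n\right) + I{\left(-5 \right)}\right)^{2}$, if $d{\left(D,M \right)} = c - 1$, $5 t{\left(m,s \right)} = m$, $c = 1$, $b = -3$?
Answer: $4761$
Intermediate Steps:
$n = 8$ ($n = \left(13 + 13\right) - 18 = 26 - 18 = 8$)
$t{\left(m,s \right)} = \frac{m}{5}$
$d{\left(D,M \right)} = 0$ ($d{\left(D,M \right)} = 1 - 1 = 0$)
$I{\left(R \right)} = 0$ ($I{\left(R \right)} = \left(-5\right) 0 = 0$)
$\left(\left(-61 - n\right) + I{\left(-5 \right)}\right)^{2} = \left(\left(-61 - 8\right) + 0\right)^{2} = \left(-69 + 0\right)^{2} = \left(-69\right)^{2} = 4761$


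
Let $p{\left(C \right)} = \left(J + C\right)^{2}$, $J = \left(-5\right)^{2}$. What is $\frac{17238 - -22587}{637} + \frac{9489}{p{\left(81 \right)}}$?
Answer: $\frac{453518193}{7157332} \approx 63.364$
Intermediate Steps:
$J = 25$
$p{\left(C \right)} = \left(25 + C\right)^{2}$
$\frac{17238 - -22587}{637} + \frac{9489}{p{\left(81 \right)}} = \frac{17238 - -22587}{637} + \frac{9489}{\left(25 + 81\right)^{2}} = \left(17238 + 22587\right) \frac{1}{637} + \frac{9489}{106^{2}} = 39825 \cdot \frac{1}{637} + \frac{9489}{11236} = \frac{39825}{637} + 9489 \cdot \frac{1}{11236} = \frac{39825}{637} + \frac{9489}{11236} = \frac{453518193}{7157332}$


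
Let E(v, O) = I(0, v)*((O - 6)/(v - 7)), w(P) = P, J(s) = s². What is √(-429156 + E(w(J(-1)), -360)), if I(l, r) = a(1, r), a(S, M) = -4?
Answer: 10*I*√4294 ≈ 655.29*I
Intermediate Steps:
I(l, r) = -4
E(v, O) = -4*(-6 + O)/(-7 + v) (E(v, O) = -4*(O - 6)/(v - 7) = -4*(-6 + O)/(-7 + v))
√(-429156 + E(w(J(-1)), -360)) = √(-429156 + 4*(6 - 1*(-360))/(-7 + (-1)²)) = √(-429156 + 4*(6 + 360)/(-7 + 1)) = √(-429156 + 4*366/(-6)) = √(-429156 + 4*(-⅙)*366) = √(-429156 - 244) = √(-429400) = 10*I*√4294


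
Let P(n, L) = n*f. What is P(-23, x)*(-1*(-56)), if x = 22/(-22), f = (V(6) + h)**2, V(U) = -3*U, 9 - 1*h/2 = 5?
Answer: -128800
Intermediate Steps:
h = 8 (h = 18 - 2*5 = 18 - 10 = 8)
V(U) = -3*U
f = 100 (f = (-3*6 + 8)**2 = (-18 + 8)**2 = (-10)**2 = 100)
x = -1 (x = 22*(-1/22) = -1)
P(n, L) = 100*n (P(n, L) = n*100 = 100*n)
P(-23, x)*(-1*(-56)) = (100*(-23))*(-1*(-56)) = -2300*56 = -128800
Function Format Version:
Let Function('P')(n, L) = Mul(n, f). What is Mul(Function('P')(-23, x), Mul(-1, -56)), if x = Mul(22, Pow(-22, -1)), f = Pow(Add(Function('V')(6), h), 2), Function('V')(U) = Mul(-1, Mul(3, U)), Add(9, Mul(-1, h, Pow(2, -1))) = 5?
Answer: -128800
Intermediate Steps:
h = 8 (h = Add(18, Mul(-2, 5)) = Add(18, -10) = 8)
Function('V')(U) = Mul(-3, U)
f = 100 (f = Pow(Add(Mul(-3, 6), 8), 2) = Pow(Add(-18, 8), 2) = Pow(-10, 2) = 100)
x = -1 (x = Mul(22, Rational(-1, 22)) = -1)
Function('P')(n, L) = Mul(100, n) (Function('P')(n, L) = Mul(n, 100) = Mul(100, n))
Mul(Function('P')(-23, x), Mul(-1, -56)) = Mul(Mul(100, -23), Mul(-1, -56)) = Mul(-2300, 56) = -128800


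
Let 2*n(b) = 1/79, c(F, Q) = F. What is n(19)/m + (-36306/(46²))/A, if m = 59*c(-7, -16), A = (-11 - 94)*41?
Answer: 14047633/3538235015 ≈ 0.0039702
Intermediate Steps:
n(b) = 1/158 (n(b) = (½)/79 = (½)*(1/79) = 1/158)
A = -4305 (A = -105*41 = -4305)
m = -413 (m = 59*(-7) = -413)
n(19)/m + (-36306/(46²))/A = (1/158)/(-413) - 36306/(46²)/(-4305) = (1/158)*(-1/413) - 36306/2116*(-1/4305) = -1/65254 - 36306*1/2116*(-1/4305) = -1/65254 - 18153/1058*(-1/4305) = -1/65254 + 6051/1518230 = 14047633/3538235015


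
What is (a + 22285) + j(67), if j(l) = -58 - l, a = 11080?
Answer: 33240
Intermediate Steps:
(a + 22285) + j(67) = (11080 + 22285) + (-58 - 1*67) = 33365 + (-58 - 67) = 33365 - 125 = 33240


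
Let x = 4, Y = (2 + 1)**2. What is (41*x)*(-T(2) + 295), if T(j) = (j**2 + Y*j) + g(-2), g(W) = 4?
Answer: 44116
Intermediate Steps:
Y = 9 (Y = 3**2 = 9)
T(j) = 4 + j**2 + 9*j (T(j) = (j**2 + 9*j) + 4 = 4 + j**2 + 9*j)
(41*x)*(-T(2) + 295) = (41*4)*(-(4 + 2**2 + 9*2) + 295) = 164*(-(4 + 4 + 18) + 295) = 164*(-1*26 + 295) = 164*(-26 + 295) = 164*269 = 44116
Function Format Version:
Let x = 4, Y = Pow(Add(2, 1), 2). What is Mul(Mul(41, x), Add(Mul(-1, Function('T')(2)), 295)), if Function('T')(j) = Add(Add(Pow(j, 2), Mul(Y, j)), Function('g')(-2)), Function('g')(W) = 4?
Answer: 44116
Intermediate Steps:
Y = 9 (Y = Pow(3, 2) = 9)
Function('T')(j) = Add(4, Pow(j, 2), Mul(9, j)) (Function('T')(j) = Add(Add(Pow(j, 2), Mul(9, j)), 4) = Add(4, Pow(j, 2), Mul(9, j)))
Mul(Mul(41, x), Add(Mul(-1, Function('T')(2)), 295)) = Mul(Mul(41, 4), Add(Mul(-1, Add(4, Pow(2, 2), Mul(9, 2))), 295)) = Mul(164, Add(Mul(-1, Add(4, 4, 18)), 295)) = Mul(164, Add(Mul(-1, 26), 295)) = Mul(164, Add(-26, 295)) = Mul(164, 269) = 44116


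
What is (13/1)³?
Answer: 2197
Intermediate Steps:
(13/1)³ = (13*1)³ = 13³ = 2197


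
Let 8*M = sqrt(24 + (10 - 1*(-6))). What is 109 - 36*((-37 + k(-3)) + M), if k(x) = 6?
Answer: 1225 - 9*sqrt(10) ≈ 1196.5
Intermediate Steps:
M = sqrt(10)/4 (M = sqrt(24 + (10 - 1*(-6)))/8 = sqrt(24 + (10 + 6))/8 = sqrt(24 + 16)/8 = sqrt(40)/8 = (2*sqrt(10))/8 = sqrt(10)/4 ≈ 0.79057)
109 - 36*((-37 + k(-3)) + M) = 109 - 36*((-37 + 6) + sqrt(10)/4) = 109 - 36*(-31 + sqrt(10)/4) = 109 + (1116 - 9*sqrt(10)) = 1225 - 9*sqrt(10)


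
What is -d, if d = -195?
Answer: 195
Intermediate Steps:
-d = -1*(-195) = 195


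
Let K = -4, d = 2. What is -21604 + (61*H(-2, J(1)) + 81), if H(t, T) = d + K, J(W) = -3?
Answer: -21645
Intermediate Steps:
H(t, T) = -2 (H(t, T) = 2 - 4 = -2)
-21604 + (61*H(-2, J(1)) + 81) = -21604 + (61*(-2) + 81) = -21604 + (-122 + 81) = -21604 - 41 = -21645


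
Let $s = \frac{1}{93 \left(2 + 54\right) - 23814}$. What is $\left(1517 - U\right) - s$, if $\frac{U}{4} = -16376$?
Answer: $\frac{1246992727}{18606} \approx 67021.0$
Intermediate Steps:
$U = -65504$ ($U = 4 \left(-16376\right) = -65504$)
$s = - \frac{1}{18606}$ ($s = \frac{1}{93 \cdot 56 - 23814} = \frac{1}{5208 - 23814} = \frac{1}{-18606} = - \frac{1}{18606} \approx -5.3746 \cdot 10^{-5}$)
$\left(1517 - U\right) - s = \left(1517 - -65504\right) - - \frac{1}{18606} = \left(1517 + 65504\right) + \frac{1}{18606} = 67021 + \frac{1}{18606} = \frac{1246992727}{18606}$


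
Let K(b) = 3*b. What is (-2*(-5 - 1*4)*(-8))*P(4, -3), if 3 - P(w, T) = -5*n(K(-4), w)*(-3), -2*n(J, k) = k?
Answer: -4752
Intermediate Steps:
n(J, k) = -k/2
P(w, T) = 3 + 15*w/2 (P(w, T) = 3 - (-(-5)*w/2)*(-3) = 3 - 5*w/2*(-3) = 3 - (-15)*w/2 = 3 + 15*w/2)
(-2*(-5 - 1*4)*(-8))*P(4, -3) = (-2*(-5 - 1*4)*(-8))*(3 + (15/2)*4) = (-2*(-5 - 4)*(-8))*(3 + 30) = (-2*(-9)*(-8))*33 = (18*(-8))*33 = -144*33 = -4752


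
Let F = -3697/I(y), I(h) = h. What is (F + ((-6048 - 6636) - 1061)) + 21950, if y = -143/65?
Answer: 108740/11 ≈ 9885.5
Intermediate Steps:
y = -11/5 (y = -143*1/65 = -11/5 ≈ -2.2000)
F = 18485/11 (F = -3697/(-11/5) = -3697*(-5/11) = 18485/11 ≈ 1680.5)
(F + ((-6048 - 6636) - 1061)) + 21950 = (18485/11 + ((-6048 - 6636) - 1061)) + 21950 = (18485/11 + (-12684 - 1061)) + 21950 = (18485/11 - 13745) + 21950 = -132710/11 + 21950 = 108740/11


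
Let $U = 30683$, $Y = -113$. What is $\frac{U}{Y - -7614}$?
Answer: $\frac{30683}{7501} \approx 4.0905$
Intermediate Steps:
$\frac{U}{Y - -7614} = \frac{30683}{-113 - -7614} = \frac{30683}{-113 + 7614} = \frac{30683}{7501}$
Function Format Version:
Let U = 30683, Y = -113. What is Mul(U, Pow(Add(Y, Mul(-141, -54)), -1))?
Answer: Rational(30683, 7501) ≈ 4.0905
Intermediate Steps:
Mul(U, Pow(Add(Y, Mul(-141, -54)), -1)) = Mul(30683, Pow(Add(-113, Mul(-141, -54)), -1)) = Mul(30683, Pow(Add(-113, 7614), -1)) = Mul(30683, Pow(7501, -1)) = Mul(30683, Rational(1, 7501)) = Rational(30683, 7501)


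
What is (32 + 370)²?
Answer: 161604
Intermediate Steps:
(32 + 370)² = 402² = 161604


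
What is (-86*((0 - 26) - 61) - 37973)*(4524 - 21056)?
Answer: 504077212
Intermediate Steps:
(-86*((0 - 26) - 61) - 37973)*(4524 - 21056) = (-86*(-26 - 61) - 37973)*(-16532) = (-86*(-87) - 37973)*(-16532) = (7482 - 37973)*(-16532) = -30491*(-16532) = 504077212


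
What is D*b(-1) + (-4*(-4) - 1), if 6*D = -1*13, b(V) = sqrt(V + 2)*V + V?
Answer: 58/3 ≈ 19.333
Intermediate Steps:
b(V) = V + V*sqrt(2 + V) (b(V) = sqrt(2 + V)*V + V = V*sqrt(2 + V) + V = V + V*sqrt(2 + V))
D = -13/6 (D = (-1*13)/6 = (1/6)*(-13) = -13/6 ≈ -2.1667)
D*b(-1) + (-4*(-4) - 1) = -(-13)*(1 + sqrt(2 - 1))/6 + (-4*(-4) - 1) = -(-13)*(1 + sqrt(1))/6 + (16 - 1) = -(-13)*(1 + 1)/6 + 15 = -(-13)*2/6 + 15 = -13/6*(-2) + 15 = 13/3 + 15 = 58/3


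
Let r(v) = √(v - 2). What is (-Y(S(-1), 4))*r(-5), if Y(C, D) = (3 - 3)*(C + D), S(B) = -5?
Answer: 0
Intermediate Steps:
r(v) = √(-2 + v)
Y(C, D) = 0 (Y(C, D) = 0*(C + D) = 0)
(-Y(S(-1), 4))*r(-5) = (-1*0)*√(-2 - 5) = 0*√(-7) = 0*(I*√7) = 0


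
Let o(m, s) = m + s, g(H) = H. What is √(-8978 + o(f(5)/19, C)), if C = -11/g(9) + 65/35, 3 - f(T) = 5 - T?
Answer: I*√1429180361/399 ≈ 94.748*I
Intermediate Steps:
f(T) = -2 + T (f(T) = 3 - (5 - T) = 3 + (-5 + T) = -2 + T)
C = 40/63 (C = -11/9 + 65/35 = -11*⅑ + 65*(1/35) = -11/9 + 13/7 = 40/63 ≈ 0.63492)
√(-8978 + o(f(5)/19, C)) = √(-8978 + ((-2 + 5)/19 + 40/63)) = √(-8978 + (3*(1/19) + 40/63)) = √(-8978 + (3/19 + 40/63)) = √(-8978 + 949/1197) = √(-10745717/1197) = I*√1429180361/399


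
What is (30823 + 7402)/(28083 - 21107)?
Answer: 38225/6976 ≈ 5.4795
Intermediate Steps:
(30823 + 7402)/(28083 - 21107) = 38225/6976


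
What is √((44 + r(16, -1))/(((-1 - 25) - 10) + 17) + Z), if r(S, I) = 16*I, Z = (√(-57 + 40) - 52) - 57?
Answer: √(-39881 + 361*I*√17)/19 ≈ 0.19611 + 10.512*I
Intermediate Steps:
Z = -109 + I*√17 (Z = (√(-17) - 52) - 57 = (I*√17 - 52) - 57 = (-52 + I*√17) - 57 = -109 + I*√17 ≈ -109.0 + 4.1231*I)
√((44 + r(16, -1))/(((-1 - 25) - 10) + 17) + Z) = √((44 + 16*(-1))/(((-1 - 25) - 10) + 17) + (-109 + I*√17)) = √((44 - 16)/((-26 - 10) + 17) + (-109 + I*√17)) = √(28/(-36 + 17) + (-109 + I*√17)) = √(28/(-19) + (-109 + I*√17)) = √(28*(-1/19) + (-109 + I*√17)) = √(-28/19 + (-109 + I*√17)) = √(-2099/19 + I*√17)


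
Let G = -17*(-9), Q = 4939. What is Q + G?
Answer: 5092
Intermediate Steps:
G = 153
Q + G = 4939 + 153 = 5092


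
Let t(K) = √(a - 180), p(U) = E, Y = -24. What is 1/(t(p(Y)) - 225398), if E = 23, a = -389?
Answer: -225398/50804258973 - I*√569/50804258973 ≈ -4.4366e-6 - 4.6952e-10*I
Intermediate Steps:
p(U) = 23
t(K) = I*√569 (t(K) = √(-389 - 180) = √(-569) = I*√569)
1/(t(p(Y)) - 225398) = 1/(I*√569 - 225398) = 1/(-225398 + I*√569)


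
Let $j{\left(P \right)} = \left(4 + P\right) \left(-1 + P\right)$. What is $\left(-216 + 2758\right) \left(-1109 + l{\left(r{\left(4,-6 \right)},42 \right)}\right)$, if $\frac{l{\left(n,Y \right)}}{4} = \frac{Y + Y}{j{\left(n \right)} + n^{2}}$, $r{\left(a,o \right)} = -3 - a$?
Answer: $- \frac{204938582}{73} \approx -2.8074 \cdot 10^{6}$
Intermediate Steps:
$j{\left(P \right)} = \left(-1 + P\right) \left(4 + P\right)$
$l{\left(n,Y \right)} = \frac{8 Y}{-4 + 2 n^{2} + 3 n}$ ($l{\left(n,Y \right)} = 4 \frac{Y + Y}{\left(-4 + n^{2} + 3 n\right) + n^{2}} = 4 \frac{2 Y}{-4 + 2 n^{2} + 3 n} = \frac{8 Y}{-4 + 2 n^{2} + 3 n}$)
$\left(-216 + 2758\right) \left(-1109 + l{\left(r{\left(4,-6 \right)},42 \right)}\right) = \left(-216 + 2758\right) \left(-1109 + 8 \cdot 42 \frac{1}{-4 + 2 \left(-3 - 4\right)^{2} + 3 \left(-3 - 4\right)}\right) = 2542 \left(-1109 + 8 \cdot 42 \frac{1}{-4 + 2 \left(-3 - 4\right)^{2} + 3 \left(-3 - 4\right)}\right) = 2542 \left(-1109 + 8 \cdot 42 \frac{1}{-4 + 2 \left(-7\right)^{2} + 3 \left(-7\right)}\right) = 2542 \left(-1109 + 8 \cdot 42 \frac{1}{-4 + 2 \cdot 49 - 21}\right) = 2542 \left(-1109 + 8 \cdot 42 \frac{1}{-4 + 98 - 21}\right) = 2542 \left(-1109 + 8 \cdot 42 \cdot \frac{1}{73}\right) = 2542 \left(-1109 + \frac{336}{73}\right) = 2542 \left(- \frac{80621}{73}\right) = - \frac{204938582}{73}$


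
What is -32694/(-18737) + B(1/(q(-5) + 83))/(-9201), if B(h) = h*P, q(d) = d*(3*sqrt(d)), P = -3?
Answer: 803585354143/460535561306 + 15*I*sqrt(5)/24578938 ≈ 1.7449 + 1.3646e-6*I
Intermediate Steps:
q(d) = 3*d**(3/2)
B(h) = -3*h (B(h) = h*(-3) = -3*h)
-32694/(-18737) + B(1/(q(-5) + 83))/(-9201) = -32694/(-18737) - 3/(3*(-5)**(3/2) + 83)/(-9201) = -32694*(-1/18737) - 3/(3*(-5*I*sqrt(5)) + 83)*(-1/9201) = 32694/18737 - 3/(-15*I*sqrt(5) + 83)*(-1/9201) = 32694/18737 - 3/(83 - 15*I*sqrt(5))*(-1/9201) = 32694/18737 + 1/(3067*(83 - 15*I*sqrt(5)))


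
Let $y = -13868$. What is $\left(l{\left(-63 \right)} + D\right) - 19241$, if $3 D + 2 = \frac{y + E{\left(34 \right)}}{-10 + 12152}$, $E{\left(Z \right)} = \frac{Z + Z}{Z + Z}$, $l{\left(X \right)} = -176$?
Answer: $- \frac{235773931}{12142} \approx -19418.0$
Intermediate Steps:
$E{\left(Z \right)} = 1$ ($E{\left(Z \right)} = \frac{2 Z}{2 Z} = 2 Z \frac{1}{2 Z} = 1$)
$D = - \frac{12717}{12142}$ ($D = - \frac{2}{3} + \frac{\left(-13868 + 1\right) \frac{1}{-10 + 12152}}{3} = - \frac{2}{3} + \frac{\left(-13867\right) \frac{1}{12142}}{3} = - \frac{2}{3} + \frac{1}{3} \left(- \frac{13867}{12142}\right) = - \frac{2}{3} - \frac{13867}{36426} = - \frac{12717}{12142} \approx -1.0474$)
$\left(l{\left(-63 \right)} + D\right) - 19241 = \left(-176 - \frac{12717}{12142}\right) - 19241 = - \frac{2149709}{12142} - 19241 = - \frac{235773931}{12142}$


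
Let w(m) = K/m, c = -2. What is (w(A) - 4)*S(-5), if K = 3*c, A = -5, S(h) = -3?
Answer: 42/5 ≈ 8.4000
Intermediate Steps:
K = -6 (K = 3*(-2) = -6)
w(m) = -6/m
(w(A) - 4)*S(-5) = (-6/(-5) - 4)*(-3) = (-6*(-1/5) - 4)*(-3) = (6/5 - 4)*(-3) = -14/5*(-3) = 42/5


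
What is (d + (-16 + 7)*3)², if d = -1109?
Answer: 1290496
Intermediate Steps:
(d + (-16 + 7)*3)² = (-1109 + (-16 + 7)*3)² = (-1109 - 9*3)² = (-1109 - 27)² = (-1136)² = 1290496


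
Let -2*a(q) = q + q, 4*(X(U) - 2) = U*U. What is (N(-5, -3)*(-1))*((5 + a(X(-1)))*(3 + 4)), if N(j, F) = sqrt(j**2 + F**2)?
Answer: -77*sqrt(34)/4 ≈ -112.25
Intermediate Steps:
X(U) = 2 + U**2/4 (X(U) = 2 + (U*U)/4 = 2 + U**2/4)
a(q) = -q (a(q) = -(q + q)/2 = -q)
N(j, F) = sqrt(F**2 + j**2)
(N(-5, -3)*(-1))*((5 + a(X(-1)))*(3 + 4)) = (sqrt((-3)**2 + (-5)**2)*(-1))*((5 - (2 + (1/4)*(-1)**2))*(3 + 4)) = (sqrt(9 + 25)*(-1))*((5 - (2 + (1/4)*1))*7) = (sqrt(34)*(-1))*((5 - (2 + 1/4))*7) = (-sqrt(34))*((5 - 1*9/4)*7) = (-sqrt(34))*((5 - 9/4)*7) = (-sqrt(34))*((11/4)*7) = -sqrt(34)*(77/4) = -77*sqrt(34)/4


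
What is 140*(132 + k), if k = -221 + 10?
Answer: -11060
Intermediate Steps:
k = -211
140*(132 + k) = 140*(132 - 211) = 140*(-79) = -11060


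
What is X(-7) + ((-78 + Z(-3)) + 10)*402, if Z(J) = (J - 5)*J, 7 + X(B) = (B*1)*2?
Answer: -17709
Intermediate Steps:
X(B) = -7 + 2*B (X(B) = -7 + (B*1)*2 = -7 + B*2 = -7 + 2*B)
Z(J) = J*(-5 + J) (Z(J) = (-5 + J)*J = J*(-5 + J))
X(-7) + ((-78 + Z(-3)) + 10)*402 = (-7 + 2*(-7)) + ((-78 - 3*(-5 - 3)) + 10)*402 = (-7 - 14) + ((-78 - 3*(-8)) + 10)*402 = -21 + ((-78 + 24) + 10)*402 = -21 + (-54 + 10)*402 = -21 - 44*402 = -21 - 17688 = -17709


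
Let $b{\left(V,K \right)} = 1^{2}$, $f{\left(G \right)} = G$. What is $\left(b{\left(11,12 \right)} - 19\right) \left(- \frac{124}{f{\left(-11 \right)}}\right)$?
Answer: $- \frac{2232}{11} \approx -202.91$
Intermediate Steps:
$b{\left(V,K \right)} = 1$
$\left(b{\left(11,12 \right)} - 19\right) \left(- \frac{124}{f{\left(-11 \right)}}\right) = \left(1 - 19\right) \left(- \frac{124}{-11}\right) = - 18 \left(\left(-124\right) \left(- \frac{1}{11}\right)\right) = \left(-18\right) \frac{124}{11} = - \frac{2232}{11}$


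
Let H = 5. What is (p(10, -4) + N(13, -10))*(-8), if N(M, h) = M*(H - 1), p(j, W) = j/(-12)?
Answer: -1228/3 ≈ -409.33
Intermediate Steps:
p(j, W) = -j/12 (p(j, W) = j*(-1/12) = -j/12)
N(M, h) = 4*M (N(M, h) = M*(5 - 1) = M*4 = 4*M)
(p(10, -4) + N(13, -10))*(-8) = (-1/12*10 + 4*13)*(-8) = (-⅚ + 52)*(-8) = (307/6)*(-8) = -1228/3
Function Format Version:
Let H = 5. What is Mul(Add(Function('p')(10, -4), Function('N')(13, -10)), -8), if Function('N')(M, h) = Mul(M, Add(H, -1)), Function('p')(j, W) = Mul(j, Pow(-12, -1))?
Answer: Rational(-1228, 3) ≈ -409.33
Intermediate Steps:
Function('p')(j, W) = Mul(Rational(-1, 12), j) (Function('p')(j, W) = Mul(j, Rational(-1, 12)) = Mul(Rational(-1, 12), j))
Function('N')(M, h) = Mul(4, M) (Function('N')(M, h) = Mul(M, Add(5, -1)) = Mul(M, 4) = Mul(4, M))
Mul(Add(Function('p')(10, -4), Function('N')(13, -10)), -8) = Mul(Add(Mul(Rational(-1, 12), 10), Mul(4, 13)), -8) = Mul(Add(Rational(-5, 6), 52), -8) = Mul(Rational(307, 6), -8) = Rational(-1228, 3)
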